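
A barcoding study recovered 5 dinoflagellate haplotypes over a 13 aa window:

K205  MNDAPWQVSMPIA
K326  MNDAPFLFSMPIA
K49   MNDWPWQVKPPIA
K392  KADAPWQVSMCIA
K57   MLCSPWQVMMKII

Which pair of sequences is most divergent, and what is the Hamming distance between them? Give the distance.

Pairwise Hamming distances:
  K205 vs K326: 3
  K205 vs K49: 3
  K205 vs K392: 3
  K205 vs K57: 6
  K326 vs K49: 6
  K326 vs K392: 6
  K326 vs K57: 9
  K49 vs K392: 6
  K49 vs K57: 7
  K392 vs K57: 7
The largest is 9, between K326 and K57.

9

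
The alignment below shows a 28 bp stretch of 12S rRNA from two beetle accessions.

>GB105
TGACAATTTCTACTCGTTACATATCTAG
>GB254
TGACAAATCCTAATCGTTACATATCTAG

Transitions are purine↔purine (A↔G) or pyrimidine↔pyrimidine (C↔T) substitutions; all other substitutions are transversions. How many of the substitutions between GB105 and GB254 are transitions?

1

Differing sites — 7:T/A (Tv); 9:T/C (Ti); 13:C/A (Tv).
Of the 3 differences, 1 transition and 2 transversions, so the answer is 1.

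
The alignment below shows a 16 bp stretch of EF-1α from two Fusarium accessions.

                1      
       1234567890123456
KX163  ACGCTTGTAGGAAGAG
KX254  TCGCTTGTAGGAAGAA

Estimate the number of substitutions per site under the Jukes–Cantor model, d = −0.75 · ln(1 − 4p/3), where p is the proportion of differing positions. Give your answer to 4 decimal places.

0.1367

The sequences differ at positions 1 (A/T), 16 (G/A).
p = 2/16 = 0.125000.
d = −0.75 · ln(1 − (4/3)·0.125000) = −0.75 · ln(0.833333) = −0.75 · (-0.182322) = 0.1367.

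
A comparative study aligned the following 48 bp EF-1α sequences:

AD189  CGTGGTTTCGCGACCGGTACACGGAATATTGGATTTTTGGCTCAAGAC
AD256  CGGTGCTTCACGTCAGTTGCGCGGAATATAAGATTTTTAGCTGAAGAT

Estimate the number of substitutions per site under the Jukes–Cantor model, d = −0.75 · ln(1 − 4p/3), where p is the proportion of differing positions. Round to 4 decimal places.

Differing sites — 3:T/G; 4:G/T; 6:T/C; 10:G/A; 13:A/T; 15:C/A; 17:G/T; 19:A/G; 21:A/G; 30:T/A; 31:G/A; 39:G/A; 43:C/G; 48:C/T.
p = 14/48 = 0.291667.
d = −0.75 · ln(1 − (4/3)·0.291667) = −0.75 · ln(0.611111) = −0.75 · (-0.492477) = 0.3694.

0.3694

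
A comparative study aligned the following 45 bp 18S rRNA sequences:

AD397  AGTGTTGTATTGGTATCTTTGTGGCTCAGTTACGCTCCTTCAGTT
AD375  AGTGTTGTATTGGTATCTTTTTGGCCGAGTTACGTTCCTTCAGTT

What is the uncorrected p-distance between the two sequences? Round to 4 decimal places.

0.0889

Differing sites — 21:G/T; 26:T/C; 27:C/G; 35:C/T.
There are 4 differences over 45 sites, so p = 4/45 = 0.0889.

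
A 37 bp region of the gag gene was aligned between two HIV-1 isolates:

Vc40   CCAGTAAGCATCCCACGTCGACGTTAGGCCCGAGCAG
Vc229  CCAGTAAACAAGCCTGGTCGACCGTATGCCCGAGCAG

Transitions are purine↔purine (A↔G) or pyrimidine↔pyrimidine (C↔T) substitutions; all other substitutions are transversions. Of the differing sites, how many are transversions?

7

Differing sites — 8:G/A (Ti); 11:T/A (Tv); 12:C/G (Tv); 15:A/T (Tv); 16:C/G (Tv); 23:G/C (Tv); 24:T/G (Tv); 27:G/T (Tv).
Of the 8 differences, 1 transition and 7 transversions, so the answer is 7.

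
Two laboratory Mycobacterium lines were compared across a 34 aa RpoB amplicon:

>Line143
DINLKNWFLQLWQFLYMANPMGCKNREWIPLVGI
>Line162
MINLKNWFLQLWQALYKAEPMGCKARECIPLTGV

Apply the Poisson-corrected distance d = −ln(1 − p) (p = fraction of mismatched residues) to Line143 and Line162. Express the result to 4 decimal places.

0.2683

The sequences differ at positions 1 (D/M), 14 (F/A), 17 (M/K), 19 (N/E), 25 (N/A), 28 (W/C), 32 (V/T), 34 (I/V).
p = 8/34 = 0.235294.
d = −ln(1 − 0.235294) = −ln(0.764706) = 0.2683.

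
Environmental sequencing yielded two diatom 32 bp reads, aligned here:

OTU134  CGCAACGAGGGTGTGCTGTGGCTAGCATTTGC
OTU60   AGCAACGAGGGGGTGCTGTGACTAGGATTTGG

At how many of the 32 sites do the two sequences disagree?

5

Mismatches occur at site 1 (C↔A), site 12 (T↔G), site 21 (G↔A), site 26 (C↔G), site 32 (C↔G).
That gives 5 mismatches out of 32 aligned sites, so the Hamming distance is 5.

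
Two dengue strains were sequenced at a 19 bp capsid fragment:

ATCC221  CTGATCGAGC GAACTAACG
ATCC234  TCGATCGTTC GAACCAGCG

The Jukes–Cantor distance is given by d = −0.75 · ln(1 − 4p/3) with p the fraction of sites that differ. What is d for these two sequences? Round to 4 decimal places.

Mismatches occur at site 1 (C→T), site 2 (T→C), site 8 (A→T), site 9 (G→T), site 15 (T→C), site 17 (A→G).
p = 6/19 = 0.315789.
d = −0.75 · ln(1 − (4/3)·0.315789) = −0.75 · ln(0.578948) = −0.75 · (-0.546543) = 0.4099.

0.4099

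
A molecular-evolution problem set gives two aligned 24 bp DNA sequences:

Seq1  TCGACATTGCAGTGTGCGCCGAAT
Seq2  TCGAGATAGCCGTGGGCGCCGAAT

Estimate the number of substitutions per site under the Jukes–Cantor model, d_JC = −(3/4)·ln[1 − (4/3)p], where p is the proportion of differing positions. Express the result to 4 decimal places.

0.1885

Differing sites — 5:C/G; 8:T/A; 11:A/C; 15:T/G.
p = 4/24 = 0.166667.
d = −0.75 · ln(1 − (4/3)·0.166667) = −0.75 · ln(0.777777) = −0.75 · (-0.251315) = 0.1885.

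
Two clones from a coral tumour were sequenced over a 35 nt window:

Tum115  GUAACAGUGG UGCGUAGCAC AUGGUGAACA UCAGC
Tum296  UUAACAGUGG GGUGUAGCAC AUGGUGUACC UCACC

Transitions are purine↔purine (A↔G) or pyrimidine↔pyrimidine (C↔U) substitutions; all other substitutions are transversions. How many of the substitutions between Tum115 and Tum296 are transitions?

Differing sites — 1:G/U (Tv); 11:U/G (Tv); 13:C/U (Ti); 27:A/U (Tv); 30:A/C (Tv); 34:G/C (Tv).
Of the 6 differences, 1 transition and 5 transversions, so the answer is 1.

1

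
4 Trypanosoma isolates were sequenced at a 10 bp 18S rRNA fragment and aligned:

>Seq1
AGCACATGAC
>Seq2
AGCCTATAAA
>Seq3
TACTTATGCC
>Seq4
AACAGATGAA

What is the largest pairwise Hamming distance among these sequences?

Pairwise Hamming distances:
  Seq1 vs Seq2: 4
  Seq1 vs Seq3: 5
  Seq1 vs Seq4: 3
  Seq2 vs Seq3: 6
  Seq2 vs Seq4: 4
  Seq3 vs Seq4: 5
The largest is 6, between Seq2 and Seq3.

6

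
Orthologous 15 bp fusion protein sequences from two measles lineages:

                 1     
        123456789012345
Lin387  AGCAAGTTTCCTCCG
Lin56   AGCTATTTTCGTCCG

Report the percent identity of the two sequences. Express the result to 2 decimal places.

80.00%

Differing sites — 4:A/T; 6:G/T; 11:C/G.
12 of the 15 sites match, so the percent identity is 12/15 × 100 = 80.00%.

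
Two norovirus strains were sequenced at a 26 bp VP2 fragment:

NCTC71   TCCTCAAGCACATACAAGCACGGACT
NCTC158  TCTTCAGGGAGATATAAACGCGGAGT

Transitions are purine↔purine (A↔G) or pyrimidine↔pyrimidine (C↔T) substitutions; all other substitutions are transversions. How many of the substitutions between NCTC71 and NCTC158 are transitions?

Differing sites — 3:C/T (Ti); 7:A/G (Ti); 9:C/G (Tv); 11:C/G (Tv); 15:C/T (Ti); 18:G/A (Ti); 20:A/G (Ti); 25:C/G (Tv).
Of the 8 differences, 5 transitions and 3 transversions, so the answer is 5.

5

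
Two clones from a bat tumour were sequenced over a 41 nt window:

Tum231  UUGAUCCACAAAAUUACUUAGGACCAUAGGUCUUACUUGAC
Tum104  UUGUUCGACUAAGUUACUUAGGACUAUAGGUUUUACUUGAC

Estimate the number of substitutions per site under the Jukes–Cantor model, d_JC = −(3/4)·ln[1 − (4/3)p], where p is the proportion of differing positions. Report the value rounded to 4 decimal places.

0.1628

Differing sites — 4:A/U; 7:C/G; 10:A/U; 13:A/G; 25:C/U; 32:C/U.
p = 6/41 = 0.146341.
d = −0.75 · ln(1 − (4/3)·0.146341) = −0.75 · ln(0.804879) = −0.75 · (-0.217063) = 0.1628.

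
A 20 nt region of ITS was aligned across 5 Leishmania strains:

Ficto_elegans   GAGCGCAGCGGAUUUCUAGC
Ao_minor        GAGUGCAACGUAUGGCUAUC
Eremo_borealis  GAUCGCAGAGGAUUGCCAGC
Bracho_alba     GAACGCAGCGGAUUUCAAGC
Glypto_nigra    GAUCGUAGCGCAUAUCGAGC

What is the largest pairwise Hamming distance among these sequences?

9

Pairwise Hamming distances:
  Ficto_elegans vs Ao_minor: 6
  Ficto_elegans vs Eremo_borealis: 4
  Ficto_elegans vs Bracho_alba: 2
  Ficto_elegans vs Glypto_nigra: 5
  Ao_minor vs Eremo_borealis: 8
  Ao_minor vs Bracho_alba: 8
  Ao_minor vs Glypto_nigra: 9
  Eremo_borealis vs Bracho_alba: 4
  Eremo_borealis vs Glypto_nigra: 6
  Bracho_alba vs Glypto_nigra: 5
The largest is 9, between Ao_minor and Glypto_nigra.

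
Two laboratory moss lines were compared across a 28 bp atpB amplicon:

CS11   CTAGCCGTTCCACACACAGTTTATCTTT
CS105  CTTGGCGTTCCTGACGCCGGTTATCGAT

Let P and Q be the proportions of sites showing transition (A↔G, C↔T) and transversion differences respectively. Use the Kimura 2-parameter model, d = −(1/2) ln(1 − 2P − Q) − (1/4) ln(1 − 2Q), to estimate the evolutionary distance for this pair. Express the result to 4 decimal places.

Differing sites — 3:A/T (Tv); 5:C/G (Tv); 12:A/T (Tv); 13:C/G (Tv); 16:A/G (Ti); 18:A/C (Tv); 20:T/G (Tv); 26:T/G (Tv); 27:T/A (Tv).
Of the 9 differences, 1 transition and 8 transversions over 28 sites: P = 1/28 = 0.035714, Q = 8/28 = 0.285714.
d = −0.5·ln(0.642858) − 0.25·ln(0.428572) = −0.5·(-0.441831) − 0.25·(-0.847297) = 0.4327.

0.4327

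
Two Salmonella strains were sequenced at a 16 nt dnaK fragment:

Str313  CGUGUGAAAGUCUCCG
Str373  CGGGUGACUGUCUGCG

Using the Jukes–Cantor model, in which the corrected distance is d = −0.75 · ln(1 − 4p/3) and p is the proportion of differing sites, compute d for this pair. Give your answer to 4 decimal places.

The sequences differ at positions 3 (U/G), 8 (A/C), 9 (A/U), 14 (C/G).
p = 4/16 = 0.250000.
d = −0.75 · ln(1 − (4/3)·0.250000) = −0.75 · ln(0.666667) = −0.75 · (-0.405465) = 0.3041.

0.3041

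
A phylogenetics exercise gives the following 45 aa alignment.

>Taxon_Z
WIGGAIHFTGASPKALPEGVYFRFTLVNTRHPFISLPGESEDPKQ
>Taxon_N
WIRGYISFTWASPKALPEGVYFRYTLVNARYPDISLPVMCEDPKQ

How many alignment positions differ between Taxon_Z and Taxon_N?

Mismatches occur at site 3 (G↔R), site 5 (A↔Y), site 7 (H↔S), site 10 (G↔W), site 24 (F↔Y), site 29 (T↔A), site 31 (H↔Y), site 33 (F↔D), site 38 (G↔V), site 39 (E↔M), site 40 (S↔C).
That gives 11 mismatches out of 45 aligned sites, so the Hamming distance is 11.

11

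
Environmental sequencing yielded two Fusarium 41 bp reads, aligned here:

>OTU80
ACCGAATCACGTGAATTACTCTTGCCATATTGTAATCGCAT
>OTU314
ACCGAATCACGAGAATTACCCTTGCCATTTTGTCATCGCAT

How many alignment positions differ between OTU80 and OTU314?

4

Mismatches occur at site 12 (T/A), site 20 (T/C), site 29 (A/T), site 34 (A/C).
That gives 4 mismatches out of 41 aligned sites, so the Hamming distance is 4.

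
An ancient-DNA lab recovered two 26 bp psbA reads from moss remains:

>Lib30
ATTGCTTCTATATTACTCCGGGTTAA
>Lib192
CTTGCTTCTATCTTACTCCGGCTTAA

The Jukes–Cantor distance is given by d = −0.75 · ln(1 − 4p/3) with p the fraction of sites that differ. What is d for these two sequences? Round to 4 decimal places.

0.1253

Mismatches occur at site 1 (A↔C), site 12 (A↔C), site 22 (G↔C).
p = 3/26 = 0.115385.
d = −0.75 · ln(1 − (4/3)·0.115385) = −0.75 · ln(0.846153) = −0.75 · (-0.167055) = 0.1253.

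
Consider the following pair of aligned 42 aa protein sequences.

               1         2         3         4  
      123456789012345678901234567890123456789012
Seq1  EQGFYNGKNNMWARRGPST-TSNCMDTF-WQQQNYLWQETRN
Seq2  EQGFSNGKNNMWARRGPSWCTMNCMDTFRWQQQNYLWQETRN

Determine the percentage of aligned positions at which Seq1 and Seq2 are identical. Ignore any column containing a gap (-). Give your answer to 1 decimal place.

Excluding the 2 gap columns leaves 40 comparable sites.
Mismatches occur at site 5 (Y↔S), site 19 (T↔W), site 22 (S↔M).
37 of the 40 comparable sites match, so the percent identity is 37/40 × 100 = 92.5%.

92.5%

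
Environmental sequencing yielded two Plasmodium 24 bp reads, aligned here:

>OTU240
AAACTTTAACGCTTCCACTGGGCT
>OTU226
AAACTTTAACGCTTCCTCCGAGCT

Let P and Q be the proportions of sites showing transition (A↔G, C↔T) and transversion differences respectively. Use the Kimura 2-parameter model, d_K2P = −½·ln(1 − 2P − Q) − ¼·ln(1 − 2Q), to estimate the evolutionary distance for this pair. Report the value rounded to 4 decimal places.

Mismatches occur at site 17 (A→T, transversion), site 19 (T→C, transition), site 21 (G→A, transition).
Of the 3 differences, 2 transitions and 1 transversion over 24 sites: P = 2/24 = 0.083333, Q = 1/24 = 0.041667.
d = −0.5·ln(0.791667) − 0.25·ln(0.916666) = −0.5·(-0.233614) − 0.25·(-0.087012) = 0.1386.

0.1386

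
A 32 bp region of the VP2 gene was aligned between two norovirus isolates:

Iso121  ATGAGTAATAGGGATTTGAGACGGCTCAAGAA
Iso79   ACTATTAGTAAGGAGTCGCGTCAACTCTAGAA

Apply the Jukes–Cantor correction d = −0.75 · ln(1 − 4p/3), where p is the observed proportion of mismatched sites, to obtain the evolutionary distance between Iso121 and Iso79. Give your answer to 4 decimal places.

The sequences differ at positions 2 (T/C), 3 (G/T), 5 (G/T), 8 (A/G), 11 (G/A), 15 (T/G), 17 (T/C), 19 (A/C), 21 (A/T), 23 (G/A), 24 (G/A), 28 (A/T).
p = 12/32 = 0.375000.
d = −0.75 · ln(1 − (4/3)·0.375000) = −0.75 · ln(0.500000) = −0.75 · (-0.693147) = 0.5199.

0.5199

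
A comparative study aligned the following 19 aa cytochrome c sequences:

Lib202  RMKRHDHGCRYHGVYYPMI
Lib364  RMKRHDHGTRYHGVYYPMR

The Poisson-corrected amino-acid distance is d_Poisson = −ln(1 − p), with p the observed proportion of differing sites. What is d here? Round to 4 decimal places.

0.1112

Mismatches occur at site 9 (C↔T), site 19 (I↔R).
p = 2/19 = 0.105263.
d = −ln(1 − 0.105263) = −ln(0.894737) = 0.1112.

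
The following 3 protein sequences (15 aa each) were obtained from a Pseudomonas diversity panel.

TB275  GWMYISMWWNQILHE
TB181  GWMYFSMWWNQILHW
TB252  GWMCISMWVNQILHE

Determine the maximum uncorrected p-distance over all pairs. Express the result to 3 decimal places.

Pairwise Hamming distances:
  TB275 vs TB181: 2
  TB275 vs TB252: 2
  TB181 vs TB252: 4
The largest is 4 mismatches, between TB181 and TB252; p = 4/15 = 0.267.

0.267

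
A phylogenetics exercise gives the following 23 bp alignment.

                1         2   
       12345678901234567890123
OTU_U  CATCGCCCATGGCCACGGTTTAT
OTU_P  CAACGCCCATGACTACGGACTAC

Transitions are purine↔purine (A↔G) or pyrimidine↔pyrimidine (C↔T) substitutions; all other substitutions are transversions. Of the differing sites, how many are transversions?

2

Mismatches occur at site 3 (T/A, transversion), site 12 (G/A, transition), site 14 (C/T, transition), site 19 (T/A, transversion), site 20 (T/C, transition), site 23 (T/C, transition).
Of the 6 differences, 4 transitions and 2 transversions, so the answer is 2.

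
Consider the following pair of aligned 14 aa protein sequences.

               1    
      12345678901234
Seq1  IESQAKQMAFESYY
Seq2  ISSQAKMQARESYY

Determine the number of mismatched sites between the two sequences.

4

Differing sites — 2:E/S; 7:Q/M; 8:M/Q; 10:F/R.
That gives 4 mismatches out of 14 aligned sites, so the Hamming distance is 4.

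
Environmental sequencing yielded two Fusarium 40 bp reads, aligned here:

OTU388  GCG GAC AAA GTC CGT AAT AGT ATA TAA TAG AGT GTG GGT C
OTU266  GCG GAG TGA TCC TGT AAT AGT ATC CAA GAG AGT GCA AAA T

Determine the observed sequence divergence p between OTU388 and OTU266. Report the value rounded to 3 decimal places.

Mismatches occur at site 6 (C↔G), site 7 (A↔T), site 8 (A↔G), site 10 (G↔T), site 11 (T↔C), site 13 (C↔T), site 24 (A↔C), site 25 (T↔C), site 28 (T↔G), site 35 (T↔C), site 36 (G↔A), site 37 (G↔A), site 38 (G↔A), site 39 (T↔A), site 40 (C↔T).
There are 15 differences over 40 sites, so p = 15/40 = 0.375.

0.375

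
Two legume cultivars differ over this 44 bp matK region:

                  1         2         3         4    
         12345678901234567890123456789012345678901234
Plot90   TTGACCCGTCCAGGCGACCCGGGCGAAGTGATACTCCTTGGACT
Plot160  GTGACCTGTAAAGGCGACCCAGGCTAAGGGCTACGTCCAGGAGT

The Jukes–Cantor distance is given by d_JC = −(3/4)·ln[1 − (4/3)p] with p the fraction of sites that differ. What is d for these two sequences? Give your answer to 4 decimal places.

0.3756

Differing sites — 1:T/G; 7:C/T; 10:C/A; 11:C/A; 21:G/A; 25:G/T; 29:T/G; 31:A/C; 35:T/G; 36:C/T; 38:T/C; 39:T/A; 43:C/G.
p = 13/44 = 0.295455.
d = −0.75 · ln(1 − (4/3)·0.295455) = −0.75 · ln(0.606060) = −0.75 · (-0.500776) = 0.3756.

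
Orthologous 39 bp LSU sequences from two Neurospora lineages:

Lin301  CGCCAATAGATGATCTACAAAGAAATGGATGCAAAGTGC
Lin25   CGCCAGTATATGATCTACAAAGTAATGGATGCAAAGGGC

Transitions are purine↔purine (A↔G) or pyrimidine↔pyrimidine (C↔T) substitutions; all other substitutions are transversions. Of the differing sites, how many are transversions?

The sequences differ at positions 6 (A/G, transition), 9 (G/T, transversion), 23 (A/T, transversion), 37 (T/G, transversion).
Of the 4 differences, 1 transition and 3 transversions, so the answer is 3.

3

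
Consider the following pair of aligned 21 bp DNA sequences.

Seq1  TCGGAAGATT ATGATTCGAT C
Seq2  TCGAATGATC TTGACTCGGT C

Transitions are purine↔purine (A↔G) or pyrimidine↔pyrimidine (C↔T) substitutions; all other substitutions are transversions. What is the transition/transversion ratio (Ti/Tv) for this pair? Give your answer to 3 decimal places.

2.000

Mismatches occur at site 4 (G→A, transition), site 6 (A→T, transversion), site 10 (T→C, transition), site 11 (A→T, transversion), site 15 (T→C, transition), site 19 (A→G, transition).
Of the 6 differences, 4 transitions and 2 transversions, so Ti/Tv = 4/2 = 2.000.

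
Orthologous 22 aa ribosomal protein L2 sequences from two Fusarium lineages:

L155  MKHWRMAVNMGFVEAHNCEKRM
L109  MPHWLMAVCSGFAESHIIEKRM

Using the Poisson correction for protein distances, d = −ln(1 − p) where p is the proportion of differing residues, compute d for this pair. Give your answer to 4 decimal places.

0.4520

Differing sites — 2:K/P; 5:R/L; 9:N/C; 10:M/S; 13:V/A; 15:A/S; 17:N/I; 18:C/I.
p = 8/22 = 0.363636.
d = −ln(1 − 0.363636) = −ln(0.636364) = 0.4520.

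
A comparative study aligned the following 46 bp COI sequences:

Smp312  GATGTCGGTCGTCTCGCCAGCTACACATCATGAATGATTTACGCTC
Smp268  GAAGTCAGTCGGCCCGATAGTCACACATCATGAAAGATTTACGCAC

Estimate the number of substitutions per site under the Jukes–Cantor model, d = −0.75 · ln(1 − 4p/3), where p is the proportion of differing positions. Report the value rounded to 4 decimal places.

Mismatches occur at site 3 (T↔A), site 7 (G↔A), site 12 (T↔G), site 14 (T↔C), site 17 (C↔A), site 18 (C↔T), site 21 (C↔T), site 22 (T↔C), site 35 (T↔A), site 45 (T↔A).
p = 10/46 = 0.217391.
d = −0.75 · ln(1 − (4/3)·0.217391) = −0.75 · ln(0.710145) = −0.75 · (-0.342286) = 0.2567.

0.2567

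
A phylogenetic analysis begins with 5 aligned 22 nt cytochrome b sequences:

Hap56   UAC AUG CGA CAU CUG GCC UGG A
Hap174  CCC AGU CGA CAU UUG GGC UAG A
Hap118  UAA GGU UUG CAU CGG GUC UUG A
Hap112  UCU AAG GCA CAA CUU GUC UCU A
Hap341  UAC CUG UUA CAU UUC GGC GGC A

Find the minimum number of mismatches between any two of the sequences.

Pairwise Hamming distances:
  Hap56 vs Hap174: 7
  Hap56 vs Hap118: 10
  Hap56 vs Hap112: 10
  Hap56 vs Hap341: 8
  Hap174 vs Hap118: 11
  Hap174 vs Hap112: 12
  Hap174 vs Hap341: 11
  Hap118 vs Hap112: 13
  Hap118 vs Hap341: 12
  Hap112 vs Hap341: 13
The smallest is 7, between Hap56 and Hap174.

7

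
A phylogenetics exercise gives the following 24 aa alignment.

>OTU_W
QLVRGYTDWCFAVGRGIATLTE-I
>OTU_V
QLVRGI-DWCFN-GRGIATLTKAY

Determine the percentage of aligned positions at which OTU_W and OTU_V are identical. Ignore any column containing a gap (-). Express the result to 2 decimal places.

Excluding the 3 gap columns leaves 21 comparable sites.
Differing sites — 6:Y/I; 12:A/N; 22:E/K; 24:I/Y.
17 of the 21 comparable sites match, so the percent identity is 17/21 × 100 = 80.95%.

80.95%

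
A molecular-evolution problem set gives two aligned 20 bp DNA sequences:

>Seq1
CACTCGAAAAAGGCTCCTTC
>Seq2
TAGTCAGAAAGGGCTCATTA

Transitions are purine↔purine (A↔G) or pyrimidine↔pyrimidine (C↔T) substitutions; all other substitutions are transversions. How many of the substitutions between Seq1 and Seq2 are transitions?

Differing sites — 1:C/T (Ti); 3:C/G (Tv); 6:G/A (Ti); 7:A/G (Ti); 11:A/G (Ti); 17:C/A (Tv); 20:C/A (Tv).
Of the 7 differences, 4 transitions and 3 transversions, so the answer is 4.

4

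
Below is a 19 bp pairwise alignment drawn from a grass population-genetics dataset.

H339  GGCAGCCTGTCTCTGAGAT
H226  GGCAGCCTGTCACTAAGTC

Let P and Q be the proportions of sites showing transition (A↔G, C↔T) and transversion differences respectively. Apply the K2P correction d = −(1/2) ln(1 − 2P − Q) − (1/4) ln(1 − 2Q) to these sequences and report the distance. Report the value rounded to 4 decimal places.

0.2488

The sequences differ at positions 12 (T/A, transversion), 15 (G/A, transition), 18 (A/T, transversion), 19 (T/C, transition).
Of the 4 differences, 2 transitions and 2 transversions over 19 sites: P = 2/19 = 0.105263, Q = 2/19 = 0.105263.
d = −0.5·ln(0.684211) − 0.25·ln(0.789474) = −0.5·(-0.379489) − 0.25·(-0.236388) = 0.2488.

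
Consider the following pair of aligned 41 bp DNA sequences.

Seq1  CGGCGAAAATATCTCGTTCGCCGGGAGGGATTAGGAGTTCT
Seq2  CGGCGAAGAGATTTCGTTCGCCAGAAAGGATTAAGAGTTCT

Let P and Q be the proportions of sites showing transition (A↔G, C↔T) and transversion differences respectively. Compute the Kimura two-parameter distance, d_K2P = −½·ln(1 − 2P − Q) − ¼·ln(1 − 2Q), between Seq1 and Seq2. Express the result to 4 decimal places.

0.2032

The sequences differ at positions 8 (A/G, transition), 10 (T/G, transversion), 13 (C/T, transition), 23 (G/A, transition), 25 (G/A, transition), 27 (G/A, transition), 34 (G/A, transition).
Of the 7 differences, 6 transitions and 1 transversion over 41 sites: P = 6/41 = 0.146341, Q = 1/41 = 0.024390.
d = −0.5·ln(0.682928) − 0.25·ln(0.951220) = −0.5·(-0.381366) − 0.25·(-0.050010) = 0.2032.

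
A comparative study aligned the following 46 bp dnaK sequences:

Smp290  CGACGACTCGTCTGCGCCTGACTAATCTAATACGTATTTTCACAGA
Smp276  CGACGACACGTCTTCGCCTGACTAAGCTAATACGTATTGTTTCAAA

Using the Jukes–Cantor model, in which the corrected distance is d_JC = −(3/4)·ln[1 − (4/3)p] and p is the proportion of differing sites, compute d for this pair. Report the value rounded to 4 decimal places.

0.1701

The sequences differ at positions 8 (T/A), 14 (G/T), 26 (T/G), 39 (T/G), 41 (C/T), 42 (A/T), 45 (G/A).
p = 7/46 = 0.152174.
d = −0.75 · ln(1 − (4/3)·0.152174) = −0.75 · ln(0.797101) = −0.75 · (-0.226774) = 0.1701.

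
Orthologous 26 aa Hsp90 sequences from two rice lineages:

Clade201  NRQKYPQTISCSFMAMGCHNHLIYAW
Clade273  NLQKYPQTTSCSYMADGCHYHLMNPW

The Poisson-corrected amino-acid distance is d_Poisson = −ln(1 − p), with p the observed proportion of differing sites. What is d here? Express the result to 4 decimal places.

0.3677

Mismatches occur at site 2 (R/L), site 9 (I/T), site 13 (F/Y), site 16 (M/D), site 20 (N/Y), site 23 (I/M), site 24 (Y/N), site 25 (A/P).
p = 8/26 = 0.307692.
d = −ln(1 − 0.307692) = −ln(0.692308) = 0.3677.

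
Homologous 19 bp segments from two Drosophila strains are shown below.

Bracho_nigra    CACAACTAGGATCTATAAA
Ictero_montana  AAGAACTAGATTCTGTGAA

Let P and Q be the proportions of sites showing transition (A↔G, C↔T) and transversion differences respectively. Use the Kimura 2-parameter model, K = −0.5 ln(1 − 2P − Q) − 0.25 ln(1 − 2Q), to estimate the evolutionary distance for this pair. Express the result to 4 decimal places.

0.4158

The sequences differ at positions 1 (C/A, transversion), 3 (C/G, transversion), 10 (G/A, transition), 11 (A/T, transversion), 15 (A/G, transition), 17 (A/G, transition).
Of the 6 differences, 3 transitions and 3 transversions over 19 sites: P = 3/19 = 0.157895, Q = 3/19 = 0.157895.
d = −0.5·ln(0.526315) − 0.25·ln(0.684210) = −0.5·(-0.641855) − 0.25·(-0.379490) = 0.4158.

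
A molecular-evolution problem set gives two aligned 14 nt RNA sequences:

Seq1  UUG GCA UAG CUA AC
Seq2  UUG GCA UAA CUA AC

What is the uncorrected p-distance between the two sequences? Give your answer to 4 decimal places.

0.0714

Differing sites — 9:G/A.
There are 1 differences over 14 sites, so p = 1/14 = 0.0714.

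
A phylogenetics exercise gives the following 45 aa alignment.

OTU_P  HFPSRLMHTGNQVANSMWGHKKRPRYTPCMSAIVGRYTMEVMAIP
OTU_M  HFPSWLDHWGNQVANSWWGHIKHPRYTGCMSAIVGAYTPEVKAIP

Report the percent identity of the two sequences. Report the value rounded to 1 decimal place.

The sequences differ at positions 5 (R/W), 7 (M/D), 9 (T/W), 17 (M/W), 21 (K/I), 23 (R/H), 28 (P/G), 36 (R/A), 39 (M/P), 42 (M/K).
35 of the 45 sites match, so the percent identity is 35/45 × 100 = 77.8%.

77.8%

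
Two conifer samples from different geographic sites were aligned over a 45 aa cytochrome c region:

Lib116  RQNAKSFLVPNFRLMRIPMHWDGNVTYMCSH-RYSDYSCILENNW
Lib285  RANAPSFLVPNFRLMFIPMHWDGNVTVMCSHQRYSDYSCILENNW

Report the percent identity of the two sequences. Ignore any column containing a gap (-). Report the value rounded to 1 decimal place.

90.9%

Excluding the 1 gap column leaves 44 comparable sites.
The sequences differ at positions 2 (Q/A), 5 (K/P), 16 (R/F), 27 (Y/V).
40 of the 44 comparable sites match, so the percent identity is 40/44 × 100 = 90.9%.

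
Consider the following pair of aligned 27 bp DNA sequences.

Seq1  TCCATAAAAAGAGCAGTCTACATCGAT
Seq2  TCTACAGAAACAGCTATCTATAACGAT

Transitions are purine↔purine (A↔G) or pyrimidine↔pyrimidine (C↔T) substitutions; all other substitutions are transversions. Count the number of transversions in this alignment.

3

Mismatches occur at site 3 (C→T, transition), site 5 (T→C, transition), site 7 (A→G, transition), site 11 (G→C, transversion), site 15 (A→T, transversion), site 16 (G→A, transition), site 21 (C→T, transition), site 23 (T→A, transversion).
Of the 8 differences, 5 transitions and 3 transversions, so the answer is 3.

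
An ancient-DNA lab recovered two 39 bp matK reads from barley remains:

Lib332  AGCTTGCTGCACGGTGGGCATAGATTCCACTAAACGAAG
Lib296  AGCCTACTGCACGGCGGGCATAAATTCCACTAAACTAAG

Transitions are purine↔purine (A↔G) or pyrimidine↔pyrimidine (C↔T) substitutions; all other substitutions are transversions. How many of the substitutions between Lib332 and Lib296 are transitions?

4

Differing sites — 4:T/C (Ti); 6:G/A (Ti); 15:T/C (Ti); 23:G/A (Ti); 36:G/T (Tv).
Of the 5 differences, 4 transitions and 1 transversion, so the answer is 4.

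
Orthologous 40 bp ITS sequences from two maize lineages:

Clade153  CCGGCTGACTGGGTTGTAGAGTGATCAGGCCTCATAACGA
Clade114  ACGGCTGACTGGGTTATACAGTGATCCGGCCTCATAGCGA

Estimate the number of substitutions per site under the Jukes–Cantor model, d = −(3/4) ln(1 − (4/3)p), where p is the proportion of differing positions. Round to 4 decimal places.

0.1367

The sequences differ at positions 1 (C/A), 16 (G/A), 19 (G/C), 27 (A/C), 37 (A/G).
p = 5/40 = 0.125000.
d = −0.75 · ln(1 − (4/3)·0.125000) = −0.75 · ln(0.833333) = −0.75 · (-0.182322) = 0.1367.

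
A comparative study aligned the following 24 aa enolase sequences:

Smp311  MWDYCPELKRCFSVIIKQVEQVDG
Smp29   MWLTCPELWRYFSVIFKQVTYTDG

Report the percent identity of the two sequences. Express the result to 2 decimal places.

66.67%

Mismatches occur at site 3 (D↔L), site 4 (Y↔T), site 9 (K↔W), site 11 (C↔Y), site 16 (I↔F), site 20 (E↔T), site 21 (Q↔Y), site 22 (V↔T).
16 of the 24 sites match, so the percent identity is 16/24 × 100 = 66.67%.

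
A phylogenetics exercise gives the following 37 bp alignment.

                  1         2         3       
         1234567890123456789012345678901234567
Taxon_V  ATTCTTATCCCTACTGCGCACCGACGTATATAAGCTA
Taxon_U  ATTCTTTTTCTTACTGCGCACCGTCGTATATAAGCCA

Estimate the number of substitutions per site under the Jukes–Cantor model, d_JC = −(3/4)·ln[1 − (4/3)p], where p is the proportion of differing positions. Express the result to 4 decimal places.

0.1490

Mismatches occur at site 7 (A→T), site 9 (C→T), site 11 (C→T), site 24 (A→T), site 36 (T→C).
p = 5/37 = 0.135135.
d = −0.75 · ln(1 − (4/3)·0.135135) = −0.75 · ln(0.819820) = −0.75 · (-0.198670) = 0.1490.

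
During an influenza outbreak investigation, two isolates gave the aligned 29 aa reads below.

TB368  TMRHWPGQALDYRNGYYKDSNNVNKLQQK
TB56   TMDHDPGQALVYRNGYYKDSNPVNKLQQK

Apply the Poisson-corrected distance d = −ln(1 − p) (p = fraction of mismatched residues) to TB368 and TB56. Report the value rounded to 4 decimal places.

0.1484

Mismatches occur at site 3 (R/D), site 5 (W/D), site 11 (D/V), site 22 (N/P).
p = 4/29 = 0.137931.
d = −ln(1 − 0.137931) = −ln(0.862069) = 0.1484.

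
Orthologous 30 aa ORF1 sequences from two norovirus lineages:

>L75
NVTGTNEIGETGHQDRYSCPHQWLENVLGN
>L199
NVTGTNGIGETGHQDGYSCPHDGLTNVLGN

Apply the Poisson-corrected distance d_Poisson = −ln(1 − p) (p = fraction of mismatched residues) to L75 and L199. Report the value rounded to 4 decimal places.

0.1823

Mismatches occur at site 7 (E/G), site 16 (R/G), site 22 (Q/D), site 23 (W/G), site 25 (E/T).
p = 5/30 = 0.166667.
d = −ln(1 − 0.166667) = −ln(0.833333) = 0.1823.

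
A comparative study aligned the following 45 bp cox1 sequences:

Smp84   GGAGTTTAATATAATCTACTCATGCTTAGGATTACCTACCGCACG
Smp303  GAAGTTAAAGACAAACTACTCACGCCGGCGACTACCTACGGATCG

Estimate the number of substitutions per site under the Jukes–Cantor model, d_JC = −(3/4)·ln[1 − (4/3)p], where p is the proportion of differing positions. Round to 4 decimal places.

Differing sites — 2:G/A; 7:T/A; 10:T/G; 12:T/C; 15:T/A; 23:T/C; 26:T/C; 27:T/G; 28:A/G; 29:G/C; 32:T/C; 40:C/G; 42:C/A; 43:A/T.
p = 14/45 = 0.311111.
d = −0.75 · ln(1 − (4/3)·0.311111) = −0.75 · ln(0.585185) = −0.75 · (-0.535827) = 0.4019.

0.4019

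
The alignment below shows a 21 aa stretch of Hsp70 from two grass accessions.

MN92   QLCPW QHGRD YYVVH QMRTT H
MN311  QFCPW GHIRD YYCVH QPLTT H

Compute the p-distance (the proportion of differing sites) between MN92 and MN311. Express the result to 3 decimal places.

0.286

Mismatches occur at site 2 (L→F), site 6 (Q→G), site 8 (G→I), site 13 (V→C), site 17 (M→P), site 18 (R→L).
There are 6 differences over 21 sites, so p = 6/21 = 0.286.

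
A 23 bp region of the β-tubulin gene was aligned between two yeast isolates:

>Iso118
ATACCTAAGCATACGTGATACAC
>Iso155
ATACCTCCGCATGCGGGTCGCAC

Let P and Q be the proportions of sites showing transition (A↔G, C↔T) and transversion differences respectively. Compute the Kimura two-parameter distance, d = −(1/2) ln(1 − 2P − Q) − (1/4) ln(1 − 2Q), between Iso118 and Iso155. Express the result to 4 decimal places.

0.3921

The sequences differ at positions 7 (A/C, transversion), 8 (A/C, transversion), 13 (A/G, transition), 16 (T/G, transversion), 18 (A/T, transversion), 19 (T/C, transition), 20 (A/G, transition).
Of the 7 differences, 3 transitions and 4 transversions over 23 sites: P = 3/23 = 0.130435, Q = 4/23 = 0.173913.
d = −0.5·ln(0.565217) − 0.25·ln(0.652174) = −0.5·(-0.570546) − 0.25·(-0.427444) = 0.3921.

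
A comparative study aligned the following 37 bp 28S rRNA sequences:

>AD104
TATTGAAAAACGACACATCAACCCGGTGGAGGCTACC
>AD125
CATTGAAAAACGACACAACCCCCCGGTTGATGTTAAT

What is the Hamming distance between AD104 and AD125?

Mismatches occur at site 1 (T↔C), site 18 (T↔A), site 20 (A↔C), site 21 (A↔C), site 28 (G↔T), site 31 (G↔T), site 33 (C↔T), site 36 (C↔A), site 37 (C↔T).
That gives 9 mismatches out of 37 aligned sites, so the Hamming distance is 9.

9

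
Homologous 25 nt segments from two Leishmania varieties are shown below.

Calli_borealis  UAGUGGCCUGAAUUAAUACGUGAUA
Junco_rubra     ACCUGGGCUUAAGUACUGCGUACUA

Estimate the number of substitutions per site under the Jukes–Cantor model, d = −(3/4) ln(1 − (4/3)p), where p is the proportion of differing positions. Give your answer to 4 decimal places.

0.5716

Differing sites — 1:U/A; 2:A/C; 3:G/C; 7:C/G; 10:G/U; 13:U/G; 16:A/C; 18:A/G; 22:G/A; 23:A/C.
p = 10/25 = 0.400000.
d = −0.75 · ln(1 − (4/3)·0.400000) = −0.75 · ln(0.466667) = −0.75 · (-0.762139) = 0.5716.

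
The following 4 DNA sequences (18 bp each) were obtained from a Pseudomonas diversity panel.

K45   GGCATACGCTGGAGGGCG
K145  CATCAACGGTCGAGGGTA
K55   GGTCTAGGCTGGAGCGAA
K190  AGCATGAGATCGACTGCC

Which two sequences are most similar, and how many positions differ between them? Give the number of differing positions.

6

Pairwise Hamming distances:
  K45 vs K145: 9
  K45 vs K55: 6
  K45 vs K190: 8
  K145 vs K55: 8
  K145 vs K190: 12
  K55 vs K190: 11
The smallest is 6, between K45 and K55.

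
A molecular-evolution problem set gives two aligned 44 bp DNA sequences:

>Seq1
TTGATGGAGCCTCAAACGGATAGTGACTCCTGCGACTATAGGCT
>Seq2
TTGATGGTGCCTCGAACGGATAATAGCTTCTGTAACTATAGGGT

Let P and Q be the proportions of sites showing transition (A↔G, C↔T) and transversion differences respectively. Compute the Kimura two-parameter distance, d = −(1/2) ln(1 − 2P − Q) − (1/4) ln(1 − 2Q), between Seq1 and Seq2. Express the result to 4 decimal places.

The sequences differ at positions 8 (A/T, transversion), 14 (A/G, transition), 23 (G/A, transition), 25 (G/A, transition), 26 (A/G, transition), 29 (C/T, transition), 33 (C/T, transition), 34 (G/A, transition), 43 (C/G, transversion).
Of the 9 differences, 7 transitions and 2 transversions over 44 sites: P = 7/44 = 0.159091, Q = 2/44 = 0.045455.
d = −0.5·ln(0.636363) − 0.25·ln(0.909090) = −0.5·(-0.451986) − 0.25·(-0.095311) = 0.2498.

0.2498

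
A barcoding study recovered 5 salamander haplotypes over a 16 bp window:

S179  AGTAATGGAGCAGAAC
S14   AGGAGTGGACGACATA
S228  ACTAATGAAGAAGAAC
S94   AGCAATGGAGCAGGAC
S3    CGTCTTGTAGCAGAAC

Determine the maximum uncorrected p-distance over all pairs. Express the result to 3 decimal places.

0.625

Pairwise Hamming distances:
  S179 vs S14: 7
  S179 vs S228: 3
  S179 vs S94: 2
  S179 vs S3: 4
  S14 vs S228: 9
  S14 vs S94: 8
  S14 vs S3: 10
  S228 vs S94: 5
  S228 vs S3: 6
  S94 vs S3: 6
The largest is 10 mismatches, between S14 and S3; p = 10/16 = 0.625.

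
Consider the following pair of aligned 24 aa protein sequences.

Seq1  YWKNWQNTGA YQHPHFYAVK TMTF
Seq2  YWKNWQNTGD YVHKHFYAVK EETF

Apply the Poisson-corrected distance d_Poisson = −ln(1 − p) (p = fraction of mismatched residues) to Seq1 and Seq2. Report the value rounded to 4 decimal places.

0.2336

Differing sites — 10:A/D; 12:Q/V; 14:P/K; 21:T/E; 22:M/E.
p = 5/24 = 0.208333.
d = −ln(1 − 0.208333) = −ln(0.791667) = 0.2336.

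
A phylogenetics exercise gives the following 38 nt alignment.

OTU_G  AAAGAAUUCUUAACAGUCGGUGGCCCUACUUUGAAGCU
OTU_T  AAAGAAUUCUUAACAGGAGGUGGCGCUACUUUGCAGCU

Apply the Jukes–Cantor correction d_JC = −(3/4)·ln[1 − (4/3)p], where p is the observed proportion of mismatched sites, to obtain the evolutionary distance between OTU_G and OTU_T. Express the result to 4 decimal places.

Mismatches occur at site 17 (U→G), site 18 (C→A), site 25 (C→G), site 34 (A→C).
p = 4/38 = 0.105263.
d = −0.75 · ln(1 − (4/3)·0.105263) = −0.75 · ln(0.859649) = −0.75 · (-0.151231) = 0.1134.

0.1134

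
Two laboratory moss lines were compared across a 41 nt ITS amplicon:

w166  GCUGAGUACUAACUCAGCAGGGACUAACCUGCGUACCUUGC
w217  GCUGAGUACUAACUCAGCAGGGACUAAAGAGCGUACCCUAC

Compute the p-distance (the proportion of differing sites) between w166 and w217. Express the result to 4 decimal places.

The sequences differ at positions 28 (C/A), 29 (C/G), 30 (U/A), 38 (U/C), 40 (G/A).
There are 5 differences over 41 sites, so p = 5/41 = 0.1220.

0.1220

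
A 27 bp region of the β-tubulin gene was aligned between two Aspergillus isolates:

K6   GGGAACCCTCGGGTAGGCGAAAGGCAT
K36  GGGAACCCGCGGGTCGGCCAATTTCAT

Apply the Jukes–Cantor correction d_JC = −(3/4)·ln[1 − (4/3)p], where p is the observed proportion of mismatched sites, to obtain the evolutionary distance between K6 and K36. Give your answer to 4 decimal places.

Mismatches occur at site 9 (T↔G), site 15 (A↔C), site 19 (G↔C), site 22 (A↔T), site 23 (G↔T), site 24 (G↔T).
p = 6/27 = 0.222222.
d = −0.75 · ln(1 − (4/3)·0.222222) = −0.75 · ln(0.703704) = −0.75 · (-0.351397) = 0.2635.

0.2635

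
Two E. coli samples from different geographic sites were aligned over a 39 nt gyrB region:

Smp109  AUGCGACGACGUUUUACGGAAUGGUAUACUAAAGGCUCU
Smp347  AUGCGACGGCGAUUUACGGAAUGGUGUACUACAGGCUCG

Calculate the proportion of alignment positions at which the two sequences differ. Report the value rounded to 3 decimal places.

The sequences differ at positions 9 (A/G), 12 (U/A), 26 (A/G), 32 (A/C), 39 (U/G).
There are 5 differences over 39 sites, so p = 5/39 = 0.128.

0.128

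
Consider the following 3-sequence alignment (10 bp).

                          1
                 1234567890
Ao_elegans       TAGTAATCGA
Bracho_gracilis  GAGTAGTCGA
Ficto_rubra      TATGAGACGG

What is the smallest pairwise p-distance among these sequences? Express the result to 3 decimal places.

Pairwise Hamming distances:
  Ao_elegans vs Bracho_gracilis: 2
  Ao_elegans vs Ficto_rubra: 5
  Bracho_gracilis vs Ficto_rubra: 5
The smallest is 2 mismatches, between Ao_elegans and Bracho_gracilis; p = 2/10 = 0.200.

0.200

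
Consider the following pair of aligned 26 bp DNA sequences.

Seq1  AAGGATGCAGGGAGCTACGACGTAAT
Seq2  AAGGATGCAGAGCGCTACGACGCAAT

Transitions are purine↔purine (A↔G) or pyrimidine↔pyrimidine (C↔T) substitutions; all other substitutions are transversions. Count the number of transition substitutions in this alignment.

Mismatches occur at site 11 (G/A, transition), site 13 (A/C, transversion), site 23 (T/C, transition).
Of the 3 differences, 2 transitions and 1 transversion, so the answer is 2.

2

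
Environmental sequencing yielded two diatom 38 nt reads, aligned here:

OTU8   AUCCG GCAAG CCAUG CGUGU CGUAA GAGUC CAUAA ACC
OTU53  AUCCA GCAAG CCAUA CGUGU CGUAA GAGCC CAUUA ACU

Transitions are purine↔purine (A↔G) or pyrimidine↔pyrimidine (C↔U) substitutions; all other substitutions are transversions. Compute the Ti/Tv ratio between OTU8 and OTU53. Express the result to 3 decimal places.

4.000

The sequences differ at positions 5 (G/A, transition), 15 (G/A, transition), 29 (U/C, transition), 34 (A/U, transversion), 38 (C/U, transition).
Of the 5 differences, 4 transitions and 1 transversion, so Ti/Tv = 4/1 = 4.000.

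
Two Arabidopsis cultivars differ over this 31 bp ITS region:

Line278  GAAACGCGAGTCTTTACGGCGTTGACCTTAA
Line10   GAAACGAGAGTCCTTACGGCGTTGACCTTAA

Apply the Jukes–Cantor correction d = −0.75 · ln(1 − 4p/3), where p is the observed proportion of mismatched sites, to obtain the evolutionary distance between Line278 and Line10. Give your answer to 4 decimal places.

Mismatches occur at site 7 (C↔A), site 13 (T↔C).
p = 2/31 = 0.064516.
d = −0.75 · ln(1 − (4/3)·0.064516) = −0.75 · ln(0.913979) = −0.75 · (-0.089948) = 0.0675.

0.0675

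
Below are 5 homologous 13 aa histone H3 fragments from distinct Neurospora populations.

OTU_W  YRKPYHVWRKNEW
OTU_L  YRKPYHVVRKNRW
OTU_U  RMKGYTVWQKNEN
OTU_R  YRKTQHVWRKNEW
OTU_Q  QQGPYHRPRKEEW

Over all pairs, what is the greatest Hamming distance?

Pairwise Hamming distances:
  OTU_W vs OTU_L: 2
  OTU_W vs OTU_U: 6
  OTU_W vs OTU_R: 2
  OTU_W vs OTU_Q: 6
  OTU_L vs OTU_U: 8
  OTU_L vs OTU_R: 4
  OTU_L vs OTU_Q: 7
  OTU_U vs OTU_R: 7
  OTU_U vs OTU_Q: 10
  OTU_R vs OTU_Q: 8
The largest is 10, between OTU_U and OTU_Q.

10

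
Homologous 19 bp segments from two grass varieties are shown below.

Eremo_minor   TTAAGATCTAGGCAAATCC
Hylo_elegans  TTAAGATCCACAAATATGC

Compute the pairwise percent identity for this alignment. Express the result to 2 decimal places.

68.42%

Differing sites — 9:T/C; 11:G/C; 12:G/A; 13:C/A; 15:A/T; 18:C/G.
13 of the 19 sites match, so the percent identity is 13/19 × 100 = 68.42%.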